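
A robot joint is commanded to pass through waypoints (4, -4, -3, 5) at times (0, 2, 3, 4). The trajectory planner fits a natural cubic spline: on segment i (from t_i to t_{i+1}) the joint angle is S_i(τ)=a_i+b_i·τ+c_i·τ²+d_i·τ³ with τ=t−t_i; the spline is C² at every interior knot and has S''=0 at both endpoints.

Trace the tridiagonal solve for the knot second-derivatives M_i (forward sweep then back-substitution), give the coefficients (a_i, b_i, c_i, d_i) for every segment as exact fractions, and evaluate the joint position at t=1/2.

  seg 0: a=4 b=-118/23 c=0 d=13/46
  seg 1: a=-4 b=-40/23 c=39/23 d=24/23
  seg 2: a=-3 b=110/23 c=111/23 d=-37/23
S(1/2) = 541/368

Δ: Δ0=-4, Δ1=1, Δ2=8
row 1: diag=6, rhs=30; c'=1/6, d'=5
row 2: denom=4−1·1/6=23/6; d'=(42−1·5)/(23/6)=222/23
back: M2=222/23
back: M1=5−1/6·222/23=78/23
M: M0=0, M1=78/23, M2=222/23, M3=0
seg 0: a=4, c=M0/2=0, d=(M1−M0)/(6·2)=13/46, b=Δ0−h0·(2M0+M1)/6=-118/23
seg 1: a=-4, c=M1/2=39/23, d=(M2−M1)/(6·1)=24/23, b=Δ1−h1·(2M1+M2)/6=-40/23
seg 2: a=-3, c=M2/2=111/23, d=(M3−M2)/(6·1)=-37/23, b=Δ2−h2·(2M2+M3)/6=110/23
t_q=1/2 → seg 0, τ=1/2; S=4+-118/23·τ+0·τ²+13/46·τ³=541/368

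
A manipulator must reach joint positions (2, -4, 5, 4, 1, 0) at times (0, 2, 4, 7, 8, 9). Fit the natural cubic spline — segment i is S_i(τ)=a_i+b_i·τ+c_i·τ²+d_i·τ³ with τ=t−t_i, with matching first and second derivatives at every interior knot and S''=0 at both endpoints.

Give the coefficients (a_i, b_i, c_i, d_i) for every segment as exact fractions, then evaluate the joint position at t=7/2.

Δ: Δ0=-3, Δ1=9/2, Δ2=-1/3, Δ3=-3, Δ4=-1
row 1: diag=8, rhs=45; c'=1/4, d'=45/8
row 2: denom=10−2·1/4=19/2; d'=(-29−2·45/8)/(19/2)=-161/38
row 3: denom=8−3·6/19=134/19; d'=(-16−3·-161/38)/(134/19)=-125/268
row 4: denom=4−1·19/134=517/134; d'=(12−1·-125/268)/(517/134)=3341/1034
back: M4=3341/1034
back: M3=-125/268−19/134·3341/1034=-478/517
back: M2=-161/38−6/19·-478/517=-4079/1034
back: M1=45/8−1/4·-4079/1034=3418/517
M: M0=0, M1=3418/517, M2=-4079/1034, M3=-478/517, M4=3341/1034, M5=0
seg 0: a=2, c=M0/2=0, d=(M1−M0)/(6·2)=1709/3102, b=Δ0−h0·(2M0+M1)/6=-8071/1551
seg 1: a=-4, c=M1/2=1709/517, d=(M2−M1)/(6·2)=-10915/12408, b=Δ1−h1·(2M1+M2)/6=2183/1551
seg 2: a=5, c=M2/2=-4079/2068, d=(M3−M2)/(6·3)=347/2068, b=Δ2−h2·(2M2+M3)/6=12637/3102
seg 3: a=4, c=M3/2=-239/517, d=(M4−M3)/(6·1)=4297/6204, b=Δ3−h3·(2M3+M4)/6=-20041/6204
seg 4: a=1, c=M4/2=3341/2068, d=(M5−M4)/(6·1)=-3341/6204, b=Δ4−h4·(2M4+M5)/6=-6443/3102
t_q=7/2 → seg 1, τ=3/2; S=-4+2183/1551·τ+1709/517·τ²+-10915/12408·τ³=85365/33088

  seg 0: a=2 b=-8071/1551 c=0 d=1709/3102
  seg 1: a=-4 b=2183/1551 c=1709/517 d=-10915/12408
  seg 2: a=5 b=12637/3102 c=-4079/2068 d=347/2068
  seg 3: a=4 b=-20041/6204 c=-239/517 d=4297/6204
  seg 4: a=1 b=-6443/3102 c=3341/2068 d=-3341/6204
S(7/2) = 85365/33088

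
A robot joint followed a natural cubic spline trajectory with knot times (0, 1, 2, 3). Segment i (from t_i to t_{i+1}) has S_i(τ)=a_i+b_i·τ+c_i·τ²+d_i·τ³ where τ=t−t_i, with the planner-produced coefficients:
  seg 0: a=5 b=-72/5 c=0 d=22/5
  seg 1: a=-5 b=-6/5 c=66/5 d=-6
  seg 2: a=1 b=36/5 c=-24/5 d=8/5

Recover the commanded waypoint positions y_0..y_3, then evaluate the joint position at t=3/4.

y_0=5 y_1=-5 y_2=1 y_3=5
S(3/4) = -631/160

y_0 = S_0(0) = a_0 = 5
y_1 = S_1(0) = a_1 = -5
y_2 = S_2(0) = a_2 = 1
y_3 = S_2(1) = 5
t_q=3/4 is in segment 0 (τ=3/4); S_0(τ)=-631/160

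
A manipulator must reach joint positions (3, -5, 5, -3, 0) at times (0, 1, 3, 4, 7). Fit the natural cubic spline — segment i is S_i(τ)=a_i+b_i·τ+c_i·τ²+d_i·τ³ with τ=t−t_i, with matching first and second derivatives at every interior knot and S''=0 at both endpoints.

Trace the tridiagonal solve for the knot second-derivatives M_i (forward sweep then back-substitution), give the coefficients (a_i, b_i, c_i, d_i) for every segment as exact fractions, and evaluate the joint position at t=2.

  seg 0: a=3 b=-2837/250 c=0 d=837/250
  seg 1: a=-5 b=-163/125 c=2511/250 d=-1723/500
  seg 2: a=5 b=-62/25 c=-1329/125 d=639/125
  seg 3: a=-3 b=-1051/125 c=588/125 d=-196/375
S(2) = 147/500

Δ: Δ0=-8, Δ1=5, Δ2=-8, Δ3=1
row 1: diag=6, rhs=78; c'=1/3, d'=13
row 2: denom=6−2·1/3=16/3; d'=(-78−2·13)/(16/3)=-39/2
row 3: denom=8−1·3/16=125/16; d'=(54−1·-39/2)/(125/16)=1176/125
back: M3=1176/125
back: M2=-39/2−3/16·1176/125=-2658/125
back: M1=13−1/3·-2658/125=2511/125
M: M0=0, M1=2511/125, M2=-2658/125, M3=1176/125, M4=0
seg 0: a=3, c=M0/2=0, d=(M1−M0)/(6·1)=837/250, b=Δ0−h0·(2M0+M1)/6=-2837/250
seg 1: a=-5, c=M1/2=2511/250, d=(M2−M1)/(6·2)=-1723/500, b=Δ1−h1·(2M1+M2)/6=-163/125
seg 2: a=5, c=M2/2=-1329/125, d=(M3−M2)/(6·1)=639/125, b=Δ2−h2·(2M2+M3)/6=-62/25
seg 3: a=-3, c=M3/2=588/125, d=(M4−M3)/(6·3)=-196/375, b=Δ3−h3·(2M3+M4)/6=-1051/125
t_q=2 → seg 1, τ=1; S=-5+-163/125·τ+2511/250·τ²+-1723/500·τ³=147/500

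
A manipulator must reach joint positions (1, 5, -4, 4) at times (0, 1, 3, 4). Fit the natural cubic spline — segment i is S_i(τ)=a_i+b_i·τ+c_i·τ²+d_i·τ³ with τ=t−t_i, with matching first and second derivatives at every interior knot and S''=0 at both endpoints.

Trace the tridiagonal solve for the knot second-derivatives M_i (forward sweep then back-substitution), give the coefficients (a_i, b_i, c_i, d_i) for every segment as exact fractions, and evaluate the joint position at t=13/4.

  seg 0: a=1 b=51/8 c=0 d=-19/8
  seg 1: a=5 b=-3/4 c=-57/8 d=21/8
  seg 2: a=-4 b=9/4 c=69/8 d=-23/8
S(13/4) = -1507/512

Δ: Δ0=4, Δ1=-9/2, Δ2=8
row 1: diag=6, rhs=-51; c'=1/3, d'=-17/2
row 2: denom=6−2·1/3=16/3; d'=(75−2·-17/2)/(16/3)=69/4
back: M2=69/4
back: M1=-17/2−1/3·69/4=-57/4
M: M0=0, M1=-57/4, M2=69/4, M3=0
seg 0: a=1, c=M0/2=0, d=(M1−M0)/(6·1)=-19/8, b=Δ0−h0·(2M0+M1)/6=51/8
seg 1: a=5, c=M1/2=-57/8, d=(M2−M1)/(6·2)=21/8, b=Δ1−h1·(2M1+M2)/6=-3/4
seg 2: a=-4, c=M2/2=69/8, d=(M3−M2)/(6·1)=-23/8, b=Δ2−h2·(2M2+M3)/6=9/4
t_q=13/4 → seg 2, τ=1/4; S=-4+9/4·τ+69/8·τ²+-23/8·τ³=-1507/512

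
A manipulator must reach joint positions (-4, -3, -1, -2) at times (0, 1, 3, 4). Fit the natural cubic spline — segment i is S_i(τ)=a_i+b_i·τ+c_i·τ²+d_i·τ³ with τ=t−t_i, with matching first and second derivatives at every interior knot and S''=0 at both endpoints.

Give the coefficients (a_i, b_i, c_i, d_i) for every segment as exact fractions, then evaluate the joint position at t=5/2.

Δ: Δ0=1, Δ1=1, Δ2=-1
row 1: diag=6, rhs=0; c'=1/3, d'=0
row 2: denom=6−2·1/3=16/3; d'=(-12−2·0)/(16/3)=-9/4
back: M2=-9/4
back: M1=0−1/3·-9/4=3/4
M: M0=0, M1=3/4, M2=-9/4, M3=0
seg 0: a=-4, c=M0/2=0, d=(M1−M0)/(6·1)=1/8, b=Δ0−h0·(2M0+M1)/6=7/8
seg 1: a=-3, c=M1/2=3/8, d=(M2−M1)/(6·2)=-1/4, b=Δ1−h1·(2M1+M2)/6=5/4
seg 2: a=-1, c=M2/2=-9/8, d=(M3−M2)/(6·1)=3/8, b=Δ2−h2·(2M2+M3)/6=-1/4
t_q=5/2 → seg 1, τ=3/2; S=-3+5/4·τ+3/8·τ²+-1/4·τ³=-9/8

  seg 0: a=-4 b=7/8 c=0 d=1/8
  seg 1: a=-3 b=5/4 c=3/8 d=-1/4
  seg 2: a=-1 b=-1/4 c=-9/8 d=3/8
S(5/2) = -9/8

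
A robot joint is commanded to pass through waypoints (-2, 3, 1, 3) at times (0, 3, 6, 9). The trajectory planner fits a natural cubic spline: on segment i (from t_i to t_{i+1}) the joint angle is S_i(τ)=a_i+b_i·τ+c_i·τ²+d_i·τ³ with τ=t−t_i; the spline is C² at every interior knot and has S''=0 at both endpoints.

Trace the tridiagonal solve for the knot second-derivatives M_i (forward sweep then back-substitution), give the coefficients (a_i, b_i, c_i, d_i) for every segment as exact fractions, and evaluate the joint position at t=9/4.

Δ: Δ0=5/3, Δ1=-2/3, Δ2=2/3
row 1: diag=12, rhs=-14; c'=1/4, d'=-7/6
row 2: denom=12−3·1/4=45/4; d'=(8−3·-7/6)/(45/4)=46/45
back: M2=46/45
back: M1=-7/6−1/4·46/45=-64/45
M: M0=0, M1=-64/45, M2=46/45, M3=0
seg 0: a=-2, c=M0/2=0, d=(M1−M0)/(6·3)=-32/405, b=Δ0−h0·(2M0+M1)/6=107/45
seg 1: a=3, c=M1/2=-32/45, d=(M2−M1)/(6·3)=11/81, b=Δ1−h1·(2M1+M2)/6=11/45
seg 2: a=1, c=M2/2=23/45, d=(M3−M2)/(6·3)=-23/405, b=Δ2−h2·(2M2+M3)/6=-16/45
t_q=9/4 → seg 0, τ=9/4; S=-2+107/45·τ+0·τ²+-32/405·τ³=49/20

  seg 0: a=-2 b=107/45 c=0 d=-32/405
  seg 1: a=3 b=11/45 c=-32/45 d=11/81
  seg 2: a=1 b=-16/45 c=23/45 d=-23/405
S(9/4) = 49/20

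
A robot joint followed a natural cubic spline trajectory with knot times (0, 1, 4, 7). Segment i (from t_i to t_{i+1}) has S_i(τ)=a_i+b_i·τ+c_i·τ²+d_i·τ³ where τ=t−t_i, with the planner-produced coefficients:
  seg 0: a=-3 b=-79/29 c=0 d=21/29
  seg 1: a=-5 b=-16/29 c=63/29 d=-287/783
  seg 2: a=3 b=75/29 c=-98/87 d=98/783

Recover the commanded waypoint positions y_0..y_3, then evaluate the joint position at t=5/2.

y_0 = S_0(0) = a_0 = -3
y_1 = S_1(0) = a_1 = -5
y_2 = S_2(0) = a_2 = 3
y_3 = S_2(3) = 4
t_q=5/2 is in segment 1 (τ=3/2); S_1(τ)=-505/232

y_0=-3 y_1=-5 y_2=3 y_3=4
S(5/2) = -505/232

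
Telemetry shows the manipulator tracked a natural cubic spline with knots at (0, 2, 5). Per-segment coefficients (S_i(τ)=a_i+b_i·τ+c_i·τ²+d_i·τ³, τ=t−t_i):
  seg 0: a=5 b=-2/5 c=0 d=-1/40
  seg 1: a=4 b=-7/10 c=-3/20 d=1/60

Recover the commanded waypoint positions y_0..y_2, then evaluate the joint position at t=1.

y_0=5 y_1=4 y_2=1
S(1) = 183/40

y_0 = S_0(0) = a_0 = 5
y_1 = S_1(0) = a_1 = 4
y_2 = S_1(3) = 1
t_q=1 is in segment 0 (τ=1); S_0(τ)=183/40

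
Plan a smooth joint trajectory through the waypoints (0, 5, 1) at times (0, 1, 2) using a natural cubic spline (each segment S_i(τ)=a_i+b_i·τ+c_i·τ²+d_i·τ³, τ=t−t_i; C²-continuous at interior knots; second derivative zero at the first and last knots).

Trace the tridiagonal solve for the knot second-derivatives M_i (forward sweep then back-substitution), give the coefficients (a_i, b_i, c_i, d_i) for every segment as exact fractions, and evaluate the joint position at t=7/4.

  seg 0: a=0 b=29/4 c=0 d=-9/4
  seg 1: a=5 b=1/2 c=-27/4 d=9/4
S(7/4) = 647/256

Δ: Δ0=5, Δ1=-4
row 1: diag=4, rhs=-54; c'=1/4, d'=-27/2
back: M1=-27/2
M: M0=0, M1=-27/2, M2=0
seg 0: a=0, c=M0/2=0, d=(M1−M0)/(6·1)=-9/4, b=Δ0−h0·(2M0+M1)/6=29/4
seg 1: a=5, c=M1/2=-27/4, d=(M2−M1)/(6·1)=9/4, b=Δ1−h1·(2M1+M2)/6=1/2
t_q=7/4 → seg 1, τ=3/4; S=5+1/2·τ+-27/4·τ²+9/4·τ³=647/256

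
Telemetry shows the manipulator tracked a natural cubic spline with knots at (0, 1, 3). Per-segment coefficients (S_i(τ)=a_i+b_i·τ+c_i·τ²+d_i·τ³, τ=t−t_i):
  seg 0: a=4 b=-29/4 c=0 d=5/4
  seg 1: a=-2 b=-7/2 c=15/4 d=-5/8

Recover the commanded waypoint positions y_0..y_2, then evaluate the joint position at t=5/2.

y_0=4 y_1=-2 y_2=1
S(5/2) = -59/64

y_0 = S_0(0) = a_0 = 4
y_1 = S_1(0) = a_1 = -2
y_2 = S_1(2) = 1
t_q=5/2 is in segment 1 (τ=3/2); S_1(τ)=-59/64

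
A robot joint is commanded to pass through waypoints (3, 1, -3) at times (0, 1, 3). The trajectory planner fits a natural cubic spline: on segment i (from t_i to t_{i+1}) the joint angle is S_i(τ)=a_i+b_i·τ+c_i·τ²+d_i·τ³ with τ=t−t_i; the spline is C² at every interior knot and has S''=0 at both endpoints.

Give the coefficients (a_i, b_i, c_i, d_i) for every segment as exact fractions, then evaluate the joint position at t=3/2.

Δ: Δ0=-2, Δ1=-2
row 1: diag=6, rhs=0; c'=1/3, d'=0
back: M1=0
M: M0=0, M1=0, M2=0
seg 0: a=3, c=M0/2=0, d=(M1−M0)/(6·1)=0, b=Δ0−h0·(2M0+M1)/6=-2
seg 1: a=1, c=M1/2=0, d=(M2−M1)/(6·2)=0, b=Δ1−h1·(2M1+M2)/6=-2
t_q=3/2 → seg 1, τ=1/2; S=1+-2·τ+0·τ²+0·τ³=0

  seg 0: a=3 b=-2 c=0 d=0
  seg 1: a=1 b=-2 c=0 d=0
S(3/2) = 0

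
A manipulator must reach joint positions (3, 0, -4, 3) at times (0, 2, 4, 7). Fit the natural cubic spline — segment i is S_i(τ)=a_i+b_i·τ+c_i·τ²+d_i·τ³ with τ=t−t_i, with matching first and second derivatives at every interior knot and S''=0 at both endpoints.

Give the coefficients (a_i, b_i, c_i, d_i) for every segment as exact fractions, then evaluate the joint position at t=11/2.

  seg 0: a=3 b=-65/57 c=0 d=-41/456
  seg 1: a=0 b=-253/114 c=-41/76 d=37/114
  seg 2: a=-4 b=-55/114 c=107/76 d=-107/684
S(11/2) = -1267/608

Δ: Δ0=-3/2, Δ1=-2, Δ2=7/3
row 1: diag=8, rhs=-3; c'=1/4, d'=-3/8
row 2: denom=10−2·1/4=19/2; d'=(26−2·-3/8)/(19/2)=107/38
back: M2=107/38
back: M1=-3/8−1/4·107/38=-41/38
M: M0=0, M1=-41/38, M2=107/38, M3=0
seg 0: a=3, c=M0/2=0, d=(M1−M0)/(6·2)=-41/456, b=Δ0−h0·(2M0+M1)/6=-65/57
seg 1: a=0, c=M1/2=-41/76, d=(M2−M1)/(6·2)=37/114, b=Δ1−h1·(2M1+M2)/6=-253/114
seg 2: a=-4, c=M2/2=107/76, d=(M3−M2)/(6·3)=-107/684, b=Δ2−h2·(2M2+M3)/6=-55/114
t_q=11/2 → seg 2, τ=3/2; S=-4+-55/114·τ+107/76·τ²+-107/684·τ³=-1267/608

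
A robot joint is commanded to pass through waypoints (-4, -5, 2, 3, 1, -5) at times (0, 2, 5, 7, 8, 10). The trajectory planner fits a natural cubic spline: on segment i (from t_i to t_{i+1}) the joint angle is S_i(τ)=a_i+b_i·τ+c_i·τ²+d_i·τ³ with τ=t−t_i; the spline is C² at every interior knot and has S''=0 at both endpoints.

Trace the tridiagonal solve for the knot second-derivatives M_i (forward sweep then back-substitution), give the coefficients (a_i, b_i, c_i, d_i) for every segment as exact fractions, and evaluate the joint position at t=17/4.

  seg 0: a=-4 b=-21221/17670 c=0 d=6193/35340
  seg 1: a=-5 b=15937/17670 c=6193/5890 d=-5074/26505
  seg 2: a=2 b=36079/17670 c=-791/1178 d=-1757/35340
  seg 3: a=3 b=-21923/17670 c=-2856/2945 d=3719/17670
  seg 4: a=1 b=-22519/8835 c=-1993/5890 d=1993/35340
S(17/4) = 809/4712

Δ: Δ0=-1/2, Δ1=7/3, Δ2=1/2, Δ3=-2, Δ4=-3
row 1: diag=10, rhs=17; c'=3/10, d'=17/10
row 2: denom=10−3·3/10=91/10; d'=(-11−3·17/10)/(91/10)=-23/13
row 3: denom=6−2·20/91=506/91; d'=(-15−2·-23/13)/(506/91)=-1043/506
row 4: denom=6−1·91/506=2945/506; d'=(-6−1·-1043/506)/(2945/506)=-1993/2945
back: M4=-1993/2945
back: M3=-1043/506−91/506·-1993/2945=-5712/2945
back: M2=-23/13−20/91·-5712/2945=-791/589
back: M1=17/10−3/10·-791/589=6193/2945
M: M0=0, M1=6193/2945, M2=-791/589, M3=-5712/2945, M4=-1993/2945, M5=0
seg 0: a=-4, c=M0/2=0, d=(M1−M0)/(6·2)=6193/35340, b=Δ0−h0·(2M0+M1)/6=-21221/17670
seg 1: a=-5, c=M1/2=6193/5890, d=(M2−M1)/(6·3)=-5074/26505, b=Δ1−h1·(2M1+M2)/6=15937/17670
seg 2: a=2, c=M2/2=-791/1178, d=(M3−M2)/(6·2)=-1757/35340, b=Δ2−h2·(2M2+M3)/6=36079/17670
seg 3: a=3, c=M3/2=-2856/2945, d=(M4−M3)/(6·1)=3719/17670, b=Δ3−h3·(2M3+M4)/6=-21923/17670
seg 4: a=1, c=M4/2=-1993/5890, d=(M5−M4)/(6·2)=1993/35340, b=Δ4−h4·(2M4+M5)/6=-22519/8835
t_q=17/4 → seg 1, τ=9/4; S=-5+15937/17670·τ+6193/5890·τ²+-5074/26505·τ³=809/4712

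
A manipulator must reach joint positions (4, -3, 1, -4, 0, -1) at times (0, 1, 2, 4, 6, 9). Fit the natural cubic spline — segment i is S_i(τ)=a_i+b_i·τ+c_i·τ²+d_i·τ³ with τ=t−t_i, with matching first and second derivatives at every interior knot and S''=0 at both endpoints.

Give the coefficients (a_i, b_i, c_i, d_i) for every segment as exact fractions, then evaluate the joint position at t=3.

  seg 0: a=4 b=-12214/1191 c=0 d=3877/1191
  seg 1: a=-3 b=-583/1191 c=3877/397 d=-6284/1191
  seg 2: a=1 b=3827/1191 c=-2407/397 d=15275/9528
  seg 3: a=-4 b=-4289/2382 c=5647/1588 d=-986/1191
  seg 4: a=0 b=5929/2382 c=-2241/1588 d=249/1588
S(3) = -783/3176

Δ: Δ0=-7, Δ1=4, Δ2=-5/2, Δ3=2, Δ4=-1/3
row 1: diag=4, rhs=66; c'=1/4, d'=33/2
row 2: denom=6−1·1/4=23/4; d'=(-39−1·33/2)/(23/4)=-222/23
row 3: denom=8−2·8/23=168/23; d'=(27−2·-222/23)/(168/23)=355/56
row 4: denom=10−2·23/84=397/42; d'=(-14−2·355/56)/(397/42)=-2241/794
back: M4=-2241/794
back: M3=355/56−23/84·-2241/794=5647/794
back: M2=-222/23−8/23·5647/794=-4814/397
back: M1=33/2−1/4·-4814/397=7754/397
M: M0=0, M1=7754/397, M2=-4814/397, M3=5647/794, M4=-2241/794, M5=0
seg 0: a=4, c=M0/2=0, d=(M1−M0)/(6·1)=3877/1191, b=Δ0−h0·(2M0+M1)/6=-12214/1191
seg 1: a=-3, c=M1/2=3877/397, d=(M2−M1)/(6·1)=-6284/1191, b=Δ1−h1·(2M1+M2)/6=-583/1191
seg 2: a=1, c=M2/2=-2407/397, d=(M3−M2)/(6·2)=15275/9528, b=Δ2−h2·(2M2+M3)/6=3827/1191
seg 3: a=-4, c=M3/2=5647/1588, d=(M4−M3)/(6·2)=-986/1191, b=Δ3−h3·(2M3+M4)/6=-4289/2382
seg 4: a=0, c=M4/2=-2241/1588, d=(M5−M4)/(6·3)=249/1588, b=Δ4−h4·(2M4+M5)/6=5929/2382
t_q=3 → seg 2, τ=1; S=1+3827/1191·τ+-2407/397·τ²+15275/9528·τ³=-783/3176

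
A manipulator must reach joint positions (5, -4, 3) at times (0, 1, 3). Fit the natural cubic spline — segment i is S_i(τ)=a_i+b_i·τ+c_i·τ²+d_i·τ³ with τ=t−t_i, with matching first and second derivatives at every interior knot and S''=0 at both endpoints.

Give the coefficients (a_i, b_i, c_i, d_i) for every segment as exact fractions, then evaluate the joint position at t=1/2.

Δ: Δ0=-9, Δ1=7/2
row 1: diag=6, rhs=75; c'=1/3, d'=25/2
back: M1=25/2
M: M0=0, M1=25/2, M2=0
seg 0: a=5, c=M0/2=0, d=(M1−M0)/(6·1)=25/12, b=Δ0−h0·(2M0+M1)/6=-133/12
seg 1: a=-4, c=M1/2=25/4, d=(M2−M1)/(6·2)=-25/24, b=Δ1−h1·(2M1+M2)/6=-29/6
t_q=1/2 → seg 0, τ=1/2; S=5+-133/12·τ+0·τ²+25/12·τ³=-9/32

  seg 0: a=5 b=-133/12 c=0 d=25/12
  seg 1: a=-4 b=-29/6 c=25/4 d=-25/24
S(1/2) = -9/32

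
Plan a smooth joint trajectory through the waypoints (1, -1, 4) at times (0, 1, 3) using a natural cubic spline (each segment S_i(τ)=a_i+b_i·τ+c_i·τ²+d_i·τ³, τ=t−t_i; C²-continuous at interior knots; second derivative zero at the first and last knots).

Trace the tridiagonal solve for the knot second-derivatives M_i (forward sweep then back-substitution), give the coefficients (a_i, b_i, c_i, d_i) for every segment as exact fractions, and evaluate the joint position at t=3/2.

Δ: Δ0=-2, Δ1=5/2
row 1: diag=6, rhs=27; c'=1/3, d'=9/2
back: M1=9/2
M: M0=0, M1=9/2, M2=0
seg 0: a=1, c=M0/2=0, d=(M1−M0)/(6·1)=3/4, b=Δ0−h0·(2M0+M1)/6=-11/4
seg 1: a=-1, c=M1/2=9/4, d=(M2−M1)/(6·2)=-3/8, b=Δ1−h1·(2M1+M2)/6=-1/2
t_q=3/2 → seg 1, τ=1/2; S=-1+-1/2·τ+9/4·τ²+-3/8·τ³=-47/64

  seg 0: a=1 b=-11/4 c=0 d=3/4
  seg 1: a=-1 b=-1/2 c=9/4 d=-3/8
S(3/2) = -47/64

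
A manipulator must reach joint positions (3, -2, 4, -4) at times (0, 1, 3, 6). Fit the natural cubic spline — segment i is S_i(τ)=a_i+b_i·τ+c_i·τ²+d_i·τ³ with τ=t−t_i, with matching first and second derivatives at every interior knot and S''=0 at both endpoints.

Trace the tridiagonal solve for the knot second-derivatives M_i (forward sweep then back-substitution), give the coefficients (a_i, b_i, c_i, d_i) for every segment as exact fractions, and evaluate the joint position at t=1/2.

  seg 0: a=3 b=-557/84 c=0 d=137/84
  seg 1: a=-2 b=-73/42 c=137/28 d=-53/42
  seg 2: a=4 b=113/42 c=-75/28 d=25/84
S(1/2) = -25/224

Δ: Δ0=-5, Δ1=3, Δ2=-8/3
row 1: diag=6, rhs=48; c'=1/3, d'=8
row 2: denom=10−2·1/3=28/3; d'=(-34−2·8)/(28/3)=-75/14
back: M2=-75/14
back: M1=8−1/3·-75/14=137/14
M: M0=0, M1=137/14, M2=-75/14, M3=0
seg 0: a=3, c=M0/2=0, d=(M1−M0)/(6·1)=137/84, b=Δ0−h0·(2M0+M1)/6=-557/84
seg 1: a=-2, c=M1/2=137/28, d=(M2−M1)/(6·2)=-53/42, b=Δ1−h1·(2M1+M2)/6=-73/42
seg 2: a=4, c=M2/2=-75/28, d=(M3−M2)/(6·3)=25/84, b=Δ2−h2·(2M2+M3)/6=113/42
t_q=1/2 → seg 0, τ=1/2; S=3+-557/84·τ+0·τ²+137/84·τ³=-25/224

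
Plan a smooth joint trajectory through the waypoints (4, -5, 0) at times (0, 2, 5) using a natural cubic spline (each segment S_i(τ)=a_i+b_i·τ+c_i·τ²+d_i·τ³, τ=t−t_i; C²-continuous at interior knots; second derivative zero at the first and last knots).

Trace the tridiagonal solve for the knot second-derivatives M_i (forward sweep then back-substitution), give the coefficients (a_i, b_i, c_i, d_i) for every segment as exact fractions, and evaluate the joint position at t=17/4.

  seg 0: a=4 b=-86/15 c=0 d=37/120
  seg 1: a=-5 b=-61/30 c=37/20 d=-37/180
S(17/4) = -653/256

Δ: Δ0=-9/2, Δ1=5/3
row 1: diag=10, rhs=37; c'=3/10, d'=37/10
back: M1=37/10
M: M0=0, M1=37/10, M2=0
seg 0: a=4, c=M0/2=0, d=(M1−M0)/(6·2)=37/120, b=Δ0−h0·(2M0+M1)/6=-86/15
seg 1: a=-5, c=M1/2=37/20, d=(M2−M1)/(6·3)=-37/180, b=Δ1−h1·(2M1+M2)/6=-61/30
t_q=17/4 → seg 1, τ=9/4; S=-5+-61/30·τ+37/20·τ²+-37/180·τ³=-653/256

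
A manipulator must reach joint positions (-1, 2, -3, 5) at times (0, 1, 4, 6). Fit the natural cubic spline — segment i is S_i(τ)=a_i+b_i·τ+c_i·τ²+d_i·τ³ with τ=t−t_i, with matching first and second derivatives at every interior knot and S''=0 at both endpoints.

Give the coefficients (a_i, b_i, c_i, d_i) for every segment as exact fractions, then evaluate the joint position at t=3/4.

  seg 0: a=-1 b=830/213 c=0 d=-191/213
  seg 1: a=2 b=257/213 c=-191/71 d=41/71
  seg 2: a=-3 b=140/213 c=178/71 d=-89/213
S(3/4) = 7017/4544

Δ: Δ0=3, Δ1=-5/3, Δ2=4
row 1: diag=8, rhs=-28; c'=3/8, d'=-7/2
row 2: denom=10−3·3/8=71/8; d'=(34−3·-7/2)/(71/8)=356/71
back: M2=356/71
back: M1=-7/2−3/8·356/71=-382/71
M: M0=0, M1=-382/71, M2=356/71, M3=0
seg 0: a=-1, c=M0/2=0, d=(M1−M0)/(6·1)=-191/213, b=Δ0−h0·(2M0+M1)/6=830/213
seg 1: a=2, c=M1/2=-191/71, d=(M2−M1)/(6·3)=41/71, b=Δ1−h1·(2M1+M2)/6=257/213
seg 2: a=-3, c=M2/2=178/71, d=(M3−M2)/(6·2)=-89/213, b=Δ2−h2·(2M2+M3)/6=140/213
t_q=3/4 → seg 0, τ=3/4; S=-1+830/213·τ+0·τ²+-191/213·τ³=7017/4544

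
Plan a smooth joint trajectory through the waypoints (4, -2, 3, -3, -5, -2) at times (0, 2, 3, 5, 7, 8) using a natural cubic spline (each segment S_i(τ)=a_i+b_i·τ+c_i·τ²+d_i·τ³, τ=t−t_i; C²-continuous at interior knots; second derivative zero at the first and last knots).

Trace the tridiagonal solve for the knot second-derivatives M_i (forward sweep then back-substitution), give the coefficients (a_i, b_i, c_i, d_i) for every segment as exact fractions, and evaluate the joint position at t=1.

Δ: Δ0=-3, Δ1=5, Δ2=-3, Δ3=-1, Δ4=3
row 1: diag=6, rhs=48; c'=1/6, d'=8
row 2: denom=6−1·1/6=35/6; d'=(-48−1·8)/(35/6)=-48/5
row 3: denom=8−2·12/35=256/35; d'=(12−2·-48/5)/(256/35)=273/64
row 4: denom=6−2·35/128=349/64; d'=(24−2·273/64)/(349/64)=990/349
back: M4=990/349
back: M3=273/64−35/128·990/349=1218/349
back: M2=-48/5−12/35·1218/349=-3768/349
back: M1=8−1/6·-3768/349=3420/349
M: M0=0, M1=3420/349, M2=-3768/349, M3=1218/349, M4=990/349, M5=0
seg 0: a=4, c=M0/2=0, d=(M1−M0)/(6·2)=285/349, b=Δ0−h0·(2M0+M1)/6=-2187/349
seg 1: a=-2, c=M1/2=1710/349, d=(M2−M1)/(6·1)=-1198/349, b=Δ1−h1·(2M1+M2)/6=1233/349
seg 2: a=3, c=M2/2=-1884/349, d=(M3−M2)/(6·2)=831/698, b=Δ2−h2·(2M2+M3)/6=1059/349
seg 3: a=-3, c=M3/2=609/349, d=(M4−M3)/(6·2)=-19/349, b=Δ3−h3·(2M3+M4)/6=-1491/349
seg 4: a=-5, c=M4/2=495/349, d=(M5−M4)/(6·1)=-165/349, b=Δ4−h4·(2M4+M5)/6=717/349
t_q=1 → seg 0, τ=1; S=4+-2187/349·τ+0·τ²+285/349·τ³=-506/349

  seg 0: a=4 b=-2187/349 c=0 d=285/349
  seg 1: a=-2 b=1233/349 c=1710/349 d=-1198/349
  seg 2: a=3 b=1059/349 c=-1884/349 d=831/698
  seg 3: a=-3 b=-1491/349 c=609/349 d=-19/349
  seg 4: a=-5 b=717/349 c=495/349 d=-165/349
S(1) = -506/349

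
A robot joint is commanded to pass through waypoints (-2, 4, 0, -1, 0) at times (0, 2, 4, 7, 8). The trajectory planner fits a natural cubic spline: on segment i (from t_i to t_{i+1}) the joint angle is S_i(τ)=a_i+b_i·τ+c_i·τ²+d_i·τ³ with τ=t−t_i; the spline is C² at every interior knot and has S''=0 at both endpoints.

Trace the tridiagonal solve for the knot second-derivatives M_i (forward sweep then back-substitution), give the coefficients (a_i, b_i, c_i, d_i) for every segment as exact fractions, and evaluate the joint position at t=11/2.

  seg 0: a=-2 b=3533/804 c=0 d=-1121/3216
  seg 1: a=4 b=85/402 c=-1121/536 d=1585/3216
  seg 2: a=0 b=-1801/804 c=58/67 d=-185/2412
  seg 3: a=-1 b=355/402 c=47/268 d=-47/804
S(11/2) = -3583/2144

Δ: Δ0=3, Δ1=-2, Δ2=-1/3, Δ3=1
row 1: diag=8, rhs=-30; c'=1/4, d'=-15/4
row 2: denom=10−2·1/4=19/2; d'=(10−2·-15/4)/(19/2)=35/19
row 3: denom=8−3·6/19=134/19; d'=(8−3·35/19)/(134/19)=47/134
back: M3=47/134
back: M2=35/19−6/19·47/134=116/67
back: M1=-15/4−1/4·116/67=-1121/268
M: M0=0, M1=-1121/268, M2=116/67, M3=47/134, M4=0
seg 0: a=-2, c=M0/2=0, d=(M1−M0)/(6·2)=-1121/3216, b=Δ0−h0·(2M0+M1)/6=3533/804
seg 1: a=4, c=M1/2=-1121/536, d=(M2−M1)/(6·2)=1585/3216, b=Δ1−h1·(2M1+M2)/6=85/402
seg 2: a=0, c=M2/2=58/67, d=(M3−M2)/(6·3)=-185/2412, b=Δ2−h2·(2M2+M3)/6=-1801/804
seg 3: a=-1, c=M3/2=47/268, d=(M4−M3)/(6·1)=-47/804, b=Δ3−h3·(2M3+M4)/6=355/402
t_q=11/2 → seg 2, τ=3/2; S=0+-1801/804·τ+58/67·τ²+-185/2412·τ³=-3583/2144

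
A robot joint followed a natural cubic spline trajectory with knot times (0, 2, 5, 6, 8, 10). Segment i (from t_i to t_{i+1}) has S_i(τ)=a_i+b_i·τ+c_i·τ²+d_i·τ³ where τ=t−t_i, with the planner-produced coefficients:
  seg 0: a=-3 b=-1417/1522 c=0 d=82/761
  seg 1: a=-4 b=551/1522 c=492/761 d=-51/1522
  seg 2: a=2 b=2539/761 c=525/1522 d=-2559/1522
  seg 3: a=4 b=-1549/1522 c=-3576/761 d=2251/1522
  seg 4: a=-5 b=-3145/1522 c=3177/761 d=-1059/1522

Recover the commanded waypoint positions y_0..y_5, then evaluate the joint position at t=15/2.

y_0 = S_0(0) = a_0 = -3
y_1 = S_1(0) = a_1 = -4
y_2 = S_2(0) = a_2 = 2
y_3 = S_3(0) = a_3 = 4
y_4 = S_4(0) = a_4 = -5
y_5 = S_4(2) = 2
t_q=15/2 is in segment 3 (τ=3/2); S_3(τ)=-37843/12176

y_0=-3 y_1=-4 y_2=2 y_3=4 y_4=-5 y_5=2
S(15/2) = -37843/12176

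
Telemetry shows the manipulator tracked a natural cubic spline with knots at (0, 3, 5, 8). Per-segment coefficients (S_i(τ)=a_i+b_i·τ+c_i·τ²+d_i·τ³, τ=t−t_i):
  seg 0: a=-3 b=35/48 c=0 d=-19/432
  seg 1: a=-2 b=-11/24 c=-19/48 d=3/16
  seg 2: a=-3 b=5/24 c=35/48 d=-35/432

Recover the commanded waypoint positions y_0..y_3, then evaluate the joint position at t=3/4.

y_0 = S_0(0) = a_0 = -3
y_1 = S_1(0) = a_1 = -2
y_2 = S_2(0) = a_2 = -3
y_3 = S_2(3) = 2
t_q=3/4 is in segment 0 (τ=3/4); S_0(τ)=-2531/1024

y_0=-3 y_1=-2 y_2=-3 y_3=2
S(3/4) = -2531/1024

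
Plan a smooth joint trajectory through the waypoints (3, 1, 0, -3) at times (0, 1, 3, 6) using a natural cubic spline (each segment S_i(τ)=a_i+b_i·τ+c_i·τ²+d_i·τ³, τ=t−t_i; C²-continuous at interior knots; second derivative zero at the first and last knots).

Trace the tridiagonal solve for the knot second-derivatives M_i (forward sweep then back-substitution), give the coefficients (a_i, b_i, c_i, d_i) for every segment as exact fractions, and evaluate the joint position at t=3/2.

  seg 0: a=3 b=-16/7 c=0 d=2/7
  seg 1: a=1 b=-10/7 c=6/7 d=-11/56
  seg 2: a=0 b=-5/14 c=-9/28 d=1/28
S(3/2) = 213/448

Δ: Δ0=-2, Δ1=-1/2, Δ2=-1
row 1: diag=6, rhs=9; c'=1/3, d'=3/2
row 2: denom=10−2·1/3=28/3; d'=(-3−2·3/2)/(28/3)=-9/14
back: M2=-9/14
back: M1=3/2−1/3·-9/14=12/7
M: M0=0, M1=12/7, M2=-9/14, M3=0
seg 0: a=3, c=M0/2=0, d=(M1−M0)/(6·1)=2/7, b=Δ0−h0·(2M0+M1)/6=-16/7
seg 1: a=1, c=M1/2=6/7, d=(M2−M1)/(6·2)=-11/56, b=Δ1−h1·(2M1+M2)/6=-10/7
seg 2: a=0, c=M2/2=-9/28, d=(M3−M2)/(6·3)=1/28, b=Δ2−h2·(2M2+M3)/6=-5/14
t_q=3/2 → seg 1, τ=1/2; S=1+-10/7·τ+6/7·τ²+-11/56·τ³=213/448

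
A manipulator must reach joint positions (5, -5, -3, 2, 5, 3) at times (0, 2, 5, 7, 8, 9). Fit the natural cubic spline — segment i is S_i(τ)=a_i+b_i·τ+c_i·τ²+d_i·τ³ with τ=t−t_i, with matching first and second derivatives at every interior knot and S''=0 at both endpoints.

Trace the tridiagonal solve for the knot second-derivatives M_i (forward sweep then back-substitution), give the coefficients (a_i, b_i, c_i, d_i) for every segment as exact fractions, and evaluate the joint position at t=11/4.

Δ: Δ0=-5, Δ1=2/3, Δ2=5/2, Δ3=3, Δ4=-2
row 1: diag=10, rhs=34; c'=3/10, d'=17/5
row 2: denom=10−3·3/10=91/10; d'=(11−3·17/5)/(91/10)=8/91
row 3: denom=6−2·20/91=506/91; d'=(3−2·8/91)/(506/91)=257/506
row 4: denom=4−1·91/506=1933/506; d'=(-30−1·257/506)/(1933/506)=-15437/1933
back: M4=-15437/1933
back: M3=257/506−91/506·-15437/1933=3758/1933
back: M2=8/91−20/91·3758/1933=-656/1933
back: M1=17/5−3/10·-656/1933=6769/1933
M: M0=0, M1=6769/1933, M2=-656/1933, M3=3758/1933, M4=-15437/1933, M5=0
seg 0: a=5, c=M0/2=0, d=(M1−M0)/(6·2)=6769/23196, b=Δ0−h0·(2M0+M1)/6=-35764/5799
seg 1: a=-5, c=M1/2=6769/3866, d=(M2−M1)/(6·3)=-825/3866, b=Δ1−h1·(2M1+M2)/6=-15457/5799
seg 2: a=-3, c=M2/2=-328/1933, d=(M3−M2)/(6·2)=2207/11598, b=Δ2−h2·(2M2+M3)/6=24103/11598
seg 3: a=2, c=M3/2=1879/1933, d=(M4−M3)/(6·1)=-19195/11598, b=Δ3−h3·(2M3+M4)/6=42715/11598
seg 4: a=5, c=M4/2=-15437/3866, d=(M5−M4)/(6·1)=15437/11598, b=Δ4−h4·(2M4+M5)/6=3839/5799
t_q=11/4 → seg 1, τ=3/4; S=-5+-15457/5799·τ+6769/3866·τ²+-825/3866·τ³=-1510335/247424

  seg 0: a=5 b=-35764/5799 c=0 d=6769/23196
  seg 1: a=-5 b=-15457/5799 c=6769/3866 d=-825/3866
  seg 2: a=-3 b=24103/11598 c=-328/1933 d=2207/11598
  seg 3: a=2 b=42715/11598 c=1879/1933 d=-19195/11598
  seg 4: a=5 b=3839/5799 c=-15437/3866 d=15437/11598
S(11/4) = -1510335/247424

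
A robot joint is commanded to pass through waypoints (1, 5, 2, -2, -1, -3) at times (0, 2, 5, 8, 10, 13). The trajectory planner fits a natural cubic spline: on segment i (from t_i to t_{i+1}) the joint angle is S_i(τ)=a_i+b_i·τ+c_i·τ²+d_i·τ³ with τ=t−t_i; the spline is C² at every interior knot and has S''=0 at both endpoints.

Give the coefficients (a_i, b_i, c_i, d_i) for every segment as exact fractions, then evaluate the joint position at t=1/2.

  seg 0: a=1 b=2110/813 c=0 d=-121/813
  seg 1: a=5 b=658/813 c=-242/271 d=707/7317
  seg 2: a=2 b=-1577/813 c=-19/813 d=550/7317
  seg 3: a=-2 b=-41/813 c=177/271 d=-1229/6504
  seg 4: a=-1 b=479/1626 c=-521/1084 d=521/9756
S(1/2) = 4941/2168

Δ: Δ0=2, Δ1=-1, Δ2=-4/3, Δ3=1/2, Δ4=-2/3
row 1: diag=10, rhs=-18; c'=3/10, d'=-9/5
row 2: denom=12−3·3/10=111/10; d'=(-2−3·-9/5)/(111/10)=34/111
row 3: denom=10−3·10/37=340/37; d'=(11−3·34/111)/(340/37)=373/340
row 4: denom=10−2·37/170=813/85; d'=(-7−2·373/340)/(813/85)=-521/542
back: M4=-521/542
back: M3=373/340−37/170·-521/542=354/271
back: M2=34/111−10/37·354/271=-38/813
back: M1=-9/5−3/10·-38/813=-484/271
M: M0=0, M1=-484/271, M2=-38/813, M3=354/271, M4=-521/542, M5=0
seg 0: a=1, c=M0/2=0, d=(M1−M0)/(6·2)=-121/813, b=Δ0−h0·(2M0+M1)/6=2110/813
seg 1: a=5, c=M1/2=-242/271, d=(M2−M1)/(6·3)=707/7317, b=Δ1−h1·(2M1+M2)/6=658/813
seg 2: a=2, c=M2/2=-19/813, d=(M3−M2)/(6·3)=550/7317, b=Δ2−h2·(2M2+M3)/6=-1577/813
seg 3: a=-2, c=M3/2=177/271, d=(M4−M3)/(6·2)=-1229/6504, b=Δ3−h3·(2M3+M4)/6=-41/813
seg 4: a=-1, c=M4/2=-521/1084, d=(M5−M4)/(6·3)=521/9756, b=Δ4−h4·(2M4+M5)/6=479/1626
t_q=1/2 → seg 0, τ=1/2; S=1+2110/813·τ+0·τ²+-121/813·τ³=4941/2168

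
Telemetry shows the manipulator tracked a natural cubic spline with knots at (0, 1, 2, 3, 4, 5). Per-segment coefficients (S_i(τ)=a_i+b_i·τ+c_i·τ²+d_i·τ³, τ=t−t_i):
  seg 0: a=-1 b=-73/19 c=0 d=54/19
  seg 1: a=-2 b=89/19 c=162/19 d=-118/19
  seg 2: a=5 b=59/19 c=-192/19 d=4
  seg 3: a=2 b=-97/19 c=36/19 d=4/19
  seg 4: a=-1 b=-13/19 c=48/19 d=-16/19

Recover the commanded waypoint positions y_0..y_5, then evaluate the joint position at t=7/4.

y_0=-1 y_1=-2 y_2=5 y_3=2 y_4=-1 y_5=0
S(7/4) = 2243/608

y_0 = S_0(0) = a_0 = -1
y_1 = S_1(0) = a_1 = -2
y_2 = S_2(0) = a_2 = 5
y_3 = S_3(0) = a_3 = 2
y_4 = S_4(0) = a_4 = -1
y_5 = S_4(1) = 0
t_q=7/4 is in segment 1 (τ=3/4); S_1(τ)=2243/608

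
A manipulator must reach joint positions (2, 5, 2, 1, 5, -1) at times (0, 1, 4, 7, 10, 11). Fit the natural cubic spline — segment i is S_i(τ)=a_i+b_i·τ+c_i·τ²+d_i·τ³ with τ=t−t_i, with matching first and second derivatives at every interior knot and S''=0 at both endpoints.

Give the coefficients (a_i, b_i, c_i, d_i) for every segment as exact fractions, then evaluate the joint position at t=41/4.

Δ: Δ0=3, Δ1=-1, Δ2=-1/3, Δ3=4/3, Δ4=-6
row 1: diag=8, rhs=-24; c'=3/8, d'=-3
row 2: denom=12−3·3/8=87/8; d'=(4−3·-3)/(87/8)=104/87
row 3: denom=12−3·8/29=324/29; d'=(10−3·104/87)/(324/29)=31/54
row 4: denom=8−3·29/108=259/36; d'=(-44−3·31/54)/(259/36)=-1646/259
back: M4=-1646/259
back: M3=31/54−29/108·-1646/259=1772/777
back: M2=104/87−8/29·1772/777=440/777
back: M1=-3−3/8·440/777=-832/259
M: M0=0, M1=-832/259, M2=440/777, M3=1772/777, M4=-1646/259, M5=0
seg 0: a=2, c=M0/2=0, d=(M1−M0)/(6·1)=-416/777, b=Δ0−h0·(2M0+M1)/6=2747/777
seg 1: a=5, c=M1/2=-416/259, d=(M2−M1)/(6·3)=1468/6993, b=Δ1−h1·(2M1+M2)/6=1499/777
seg 2: a=2, c=M2/2=220/777, d=(M3−M2)/(6·3)=2/21, b=Δ2−h2·(2M2+M3)/6=-1585/777
seg 3: a=1, c=M3/2=886/777, d=(M4−M3)/(6·3)=-3355/6993, b=Δ3−h3·(2M3+M4)/6=1733/777
seg 4: a=5, c=M4/2=-823/259, d=(M5−M4)/(6·1)=823/777, b=Δ4−h4·(2M4+M5)/6=-3016/777
t_q=41/4 → seg 4, τ=1/4; S=5+-3016/777·τ+-823/259·τ²+823/777·τ³=9111/2368

  seg 0: a=2 b=2747/777 c=0 d=-416/777
  seg 1: a=5 b=1499/777 c=-416/259 d=1468/6993
  seg 2: a=2 b=-1585/777 c=220/777 d=2/21
  seg 3: a=1 b=1733/777 c=886/777 d=-3355/6993
  seg 4: a=5 b=-3016/777 c=-823/259 d=823/777
S(41/4) = 9111/2368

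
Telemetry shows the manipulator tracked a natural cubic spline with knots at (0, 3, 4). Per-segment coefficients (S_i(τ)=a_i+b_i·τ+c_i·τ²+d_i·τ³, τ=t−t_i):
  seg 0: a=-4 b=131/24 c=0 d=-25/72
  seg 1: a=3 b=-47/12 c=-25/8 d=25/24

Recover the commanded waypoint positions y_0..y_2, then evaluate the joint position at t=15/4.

y_0 = S_0(0) = a_0 = -4
y_1 = S_1(0) = a_1 = 3
y_2 = S_1(1) = -3
t_q=15/4 is in segment 1 (τ=3/4); S_1(τ)=-643/512

y_0=-4 y_1=3 y_2=-3
S(15/4) = -643/512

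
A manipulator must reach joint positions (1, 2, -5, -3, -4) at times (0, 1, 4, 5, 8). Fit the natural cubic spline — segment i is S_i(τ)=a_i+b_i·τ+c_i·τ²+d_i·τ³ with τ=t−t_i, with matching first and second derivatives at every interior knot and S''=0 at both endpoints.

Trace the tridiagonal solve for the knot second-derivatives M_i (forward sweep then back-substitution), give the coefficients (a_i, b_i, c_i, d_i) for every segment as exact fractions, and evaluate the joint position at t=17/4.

Δ: Δ0=1, Δ1=-7/3, Δ2=2, Δ3=-1/3
row 1: diag=8, rhs=-20; c'=3/8, d'=-5/2
row 2: denom=8−3·3/8=55/8; d'=(26−3·-5/2)/(55/8)=268/55
row 3: denom=8−1·8/55=432/55; d'=(-14−1·268/55)/(432/55)=-173/72
back: M3=-173/72
back: M2=268/55−8/55·-173/72=47/9
back: M1=-5/2−3/8·47/9=-107/24
M: M0=0, M1=-107/24, M2=47/9, M3=-173/72, M4=0
seg 0: a=1, c=M0/2=0, d=(M1−M0)/(6·1)=-107/144, b=Δ0−h0·(2M0+M1)/6=251/144
seg 1: a=2, c=M1/2=-107/48, d=(M2−M1)/(6·3)=697/1296, b=Δ1−h1·(2M1+M2)/6=-35/72
seg 2: a=-5, c=M2/2=47/18, d=(M3−M2)/(6·1)=-61/48, b=Δ2−h2·(2M2+M3)/6=95/144
seg 3: a=-3, c=M3/2=-173/144, d=(M4−M3)/(6·3)=173/1296, b=Δ3−h3·(2M3+M4)/6=149/72
t_q=17/4 → seg 2, τ=1/4; S=-5+95/144·τ+47/18·τ²+-61/48·τ³=-14413/3072

  seg 0: a=1 b=251/144 c=0 d=-107/144
  seg 1: a=2 b=-35/72 c=-107/48 d=697/1296
  seg 2: a=-5 b=95/144 c=47/18 d=-61/48
  seg 3: a=-3 b=149/72 c=-173/144 d=173/1296
S(17/4) = -14413/3072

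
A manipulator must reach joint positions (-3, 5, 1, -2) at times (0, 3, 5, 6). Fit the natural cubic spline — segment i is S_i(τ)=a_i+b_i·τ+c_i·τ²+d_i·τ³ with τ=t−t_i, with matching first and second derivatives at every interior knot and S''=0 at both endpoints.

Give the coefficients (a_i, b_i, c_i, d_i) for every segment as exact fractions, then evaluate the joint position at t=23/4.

  seg 0: a=-3 b=341/84 c=0 d=-13/84
  seg 1: a=5 b=-5/42 c=-39/28 d=19/84
  seg 2: a=1 b=-125/42 c=-1/28 d=1/84
S(23/4) = -2235/1792

Δ: Δ0=8/3, Δ1=-2, Δ2=-3
row 1: diag=10, rhs=-28; c'=1/5, d'=-14/5
row 2: denom=6−2·1/5=28/5; d'=(-6−2·-14/5)/(28/5)=-1/14
back: M2=-1/14
back: M1=-14/5−1/5·-1/14=-39/14
M: M0=0, M1=-39/14, M2=-1/14, M3=0
seg 0: a=-3, c=M0/2=0, d=(M1−M0)/(6·3)=-13/84, b=Δ0−h0·(2M0+M1)/6=341/84
seg 1: a=5, c=M1/2=-39/28, d=(M2−M1)/(6·2)=19/84, b=Δ1−h1·(2M1+M2)/6=-5/42
seg 2: a=1, c=M2/2=-1/28, d=(M3−M2)/(6·1)=1/84, b=Δ2−h2·(2M2+M3)/6=-125/42
t_q=23/4 → seg 2, τ=3/4; S=1+-125/42·τ+-1/28·τ²+1/84·τ³=-2235/1792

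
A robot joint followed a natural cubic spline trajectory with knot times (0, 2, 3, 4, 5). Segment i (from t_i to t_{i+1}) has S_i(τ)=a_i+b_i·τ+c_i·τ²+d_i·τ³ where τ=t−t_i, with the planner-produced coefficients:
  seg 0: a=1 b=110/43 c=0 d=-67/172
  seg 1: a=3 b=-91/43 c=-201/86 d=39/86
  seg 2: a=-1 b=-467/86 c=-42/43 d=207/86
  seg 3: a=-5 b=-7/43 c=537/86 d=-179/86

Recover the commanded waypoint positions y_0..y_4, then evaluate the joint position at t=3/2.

y_0 = S_0(0) = a_0 = 1
y_1 = S_1(0) = a_1 = 3
y_2 = S_2(0) = a_2 = -1
y_3 = S_3(0) = a_3 = -5
y_4 = S_3(1) = -1
t_q=3/2 is in segment 0 (τ=3/2); S_0(τ)=4847/1376

y_0=1 y_1=3 y_2=-1 y_3=-5 y_4=-1
S(3/2) = 4847/1376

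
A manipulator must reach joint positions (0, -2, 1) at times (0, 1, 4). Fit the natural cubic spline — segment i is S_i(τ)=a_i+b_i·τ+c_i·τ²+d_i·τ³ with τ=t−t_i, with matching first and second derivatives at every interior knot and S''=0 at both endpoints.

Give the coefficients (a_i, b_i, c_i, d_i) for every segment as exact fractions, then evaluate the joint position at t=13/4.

  seg 0: a=0 b=-19/8 c=0 d=3/8
  seg 1: a=-2 b=-5/4 c=9/8 d=-1/8
S(13/4) = -277/512

Δ: Δ0=-2, Δ1=1
row 1: diag=8, rhs=18; c'=3/8, d'=9/4
back: M1=9/4
M: M0=0, M1=9/4, M2=0
seg 0: a=0, c=M0/2=0, d=(M1−M0)/(6·1)=3/8, b=Δ0−h0·(2M0+M1)/6=-19/8
seg 1: a=-2, c=M1/2=9/8, d=(M2−M1)/(6·3)=-1/8, b=Δ1−h1·(2M1+M2)/6=-5/4
t_q=13/4 → seg 1, τ=9/4; S=-2+-5/4·τ+9/8·τ²+-1/8·τ³=-277/512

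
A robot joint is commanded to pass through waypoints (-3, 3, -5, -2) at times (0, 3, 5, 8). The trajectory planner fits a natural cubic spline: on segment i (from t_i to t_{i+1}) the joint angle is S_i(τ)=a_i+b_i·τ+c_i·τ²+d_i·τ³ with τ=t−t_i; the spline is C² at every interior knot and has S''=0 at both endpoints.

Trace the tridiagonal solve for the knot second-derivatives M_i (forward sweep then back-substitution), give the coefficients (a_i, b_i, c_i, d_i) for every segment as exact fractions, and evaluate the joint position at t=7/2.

  seg 0: a=-3 b=67/16 c=0 d=-35/144
  seg 1: a=3 b=-19/8 c=-35/16 d=11/16
  seg 2: a=-5 b=-23/8 c=31/16 d=-31/144
S(7/2) = 173/128

Δ: Δ0=2, Δ1=-4, Δ2=1
row 1: diag=10, rhs=-36; c'=1/5, d'=-18/5
row 2: denom=10−2·1/5=48/5; d'=(30−2·-18/5)/(48/5)=31/8
back: M2=31/8
back: M1=-18/5−1/5·31/8=-35/8
M: M0=0, M1=-35/8, M2=31/8, M3=0
seg 0: a=-3, c=M0/2=0, d=(M1−M0)/(6·3)=-35/144, b=Δ0−h0·(2M0+M1)/6=67/16
seg 1: a=3, c=M1/2=-35/16, d=(M2−M1)/(6·2)=11/16, b=Δ1−h1·(2M1+M2)/6=-19/8
seg 2: a=-5, c=M2/2=31/16, d=(M3−M2)/(6·3)=-31/144, b=Δ2−h2·(2M2+M3)/6=-23/8
t_q=7/2 → seg 1, τ=1/2; S=3+-19/8·τ+-35/16·τ²+11/16·τ³=173/128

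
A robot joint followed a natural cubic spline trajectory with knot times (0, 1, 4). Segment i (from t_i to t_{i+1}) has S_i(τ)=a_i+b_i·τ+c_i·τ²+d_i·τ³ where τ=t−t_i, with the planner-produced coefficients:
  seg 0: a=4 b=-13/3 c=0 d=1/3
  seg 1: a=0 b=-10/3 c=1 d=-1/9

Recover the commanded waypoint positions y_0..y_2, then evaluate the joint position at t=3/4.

y_0=4 y_1=0 y_2=-4
S(3/4) = 57/64

y_0 = S_0(0) = a_0 = 4
y_1 = S_1(0) = a_1 = 0
y_2 = S_1(3) = -4
t_q=3/4 is in segment 0 (τ=3/4); S_0(τ)=57/64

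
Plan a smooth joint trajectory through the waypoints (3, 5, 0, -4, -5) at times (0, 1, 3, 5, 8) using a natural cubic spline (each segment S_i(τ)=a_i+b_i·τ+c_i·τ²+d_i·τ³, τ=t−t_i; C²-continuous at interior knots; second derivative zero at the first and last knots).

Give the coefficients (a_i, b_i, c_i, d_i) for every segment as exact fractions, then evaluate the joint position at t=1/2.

  seg 0: a=3 b=883/312 c=0 d=-259/312
  seg 1: a=5 b=53/156 c=-259/104 d=167/312
  seg 2: a=0 b=-499/156 c=75/104 d=-19/312
  seg 3: a=-4 b=-163/156 c=37/104 d=-37/936
S(1/2) = 3587/832

Δ: Δ0=2, Δ1=-5/2, Δ2=-2, Δ3=-1/3
row 1: diag=6, rhs=-27; c'=1/3, d'=-9/2
row 2: denom=8−2·1/3=22/3; d'=(3−2·-9/2)/(22/3)=18/11
row 3: denom=10−2·3/11=104/11; d'=(10−2·18/11)/(104/11)=37/52
back: M3=37/52
back: M2=18/11−3/11·37/52=75/52
back: M1=-9/2−1/3·75/52=-259/52
M: M0=0, M1=-259/52, M2=75/52, M3=37/52, M4=0
seg 0: a=3, c=M0/2=0, d=(M1−M0)/(6·1)=-259/312, b=Δ0−h0·(2M0+M1)/6=883/312
seg 1: a=5, c=M1/2=-259/104, d=(M2−M1)/(6·2)=167/312, b=Δ1−h1·(2M1+M2)/6=53/156
seg 2: a=0, c=M2/2=75/104, d=(M3−M2)/(6·2)=-19/312, b=Δ2−h2·(2M2+M3)/6=-499/156
seg 3: a=-4, c=M3/2=37/104, d=(M4−M3)/(6·3)=-37/936, b=Δ3−h3·(2M3+M4)/6=-163/156
t_q=1/2 → seg 0, τ=1/2; S=3+883/312·τ+0·τ²+-259/312·τ³=3587/832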